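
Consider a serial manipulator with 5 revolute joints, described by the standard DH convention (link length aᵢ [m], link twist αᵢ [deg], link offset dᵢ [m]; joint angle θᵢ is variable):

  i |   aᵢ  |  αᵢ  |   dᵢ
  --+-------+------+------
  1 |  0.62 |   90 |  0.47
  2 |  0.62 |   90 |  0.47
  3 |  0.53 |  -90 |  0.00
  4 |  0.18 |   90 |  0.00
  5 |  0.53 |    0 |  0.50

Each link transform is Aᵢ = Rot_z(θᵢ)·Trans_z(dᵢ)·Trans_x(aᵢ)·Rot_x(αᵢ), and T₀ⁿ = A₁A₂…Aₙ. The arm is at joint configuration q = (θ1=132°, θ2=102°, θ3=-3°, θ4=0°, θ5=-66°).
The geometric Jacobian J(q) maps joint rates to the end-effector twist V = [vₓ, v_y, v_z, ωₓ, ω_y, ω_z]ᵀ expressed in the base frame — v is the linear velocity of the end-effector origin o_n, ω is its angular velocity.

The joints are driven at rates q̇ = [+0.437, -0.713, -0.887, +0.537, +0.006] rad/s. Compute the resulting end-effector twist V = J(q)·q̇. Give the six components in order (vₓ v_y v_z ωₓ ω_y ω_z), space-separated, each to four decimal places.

o_n = [-0.5768, 0.5481, 2.0597]
J₁: ẑ×o_n = [-0.5481, -0.5768, 0.0000], ω = ẑ
J2: z=[0.7431, 0.6691, 0.0000] o=[-0.4149, 0.4607, 0.4700] → [1.0637, -1.1814, 0.1733, 0.7431, 0.6691, 0.0000]
J3: z=[-0.6545, 0.7269, 0.2079] o=[0.0207, 0.6794, 1.0765] → [0.7421, 0.5193, 0.5203, -0.6545, 0.7269, 0.2079]
J4: z=[0.7494, 0.6601, 0.0512] o=[0.0737, 0.5791, 1.5942] → [0.3089, -0.3822, 0.4062, 0.7494, 0.6601, 0.0512]
J5: z=[-0.6545, 0.7269, 0.2079] o=[0.0917, 0.5450, 1.7700] → [0.2100, 0.0506, 0.4840, -0.6545, 0.7269, 0.2079]
V = J·q̇ = [-1.4890, -0.0753, -0.3641, 0.4492, -0.7630, 0.2813]

-1.4890 -0.0753 -0.3641 0.4492 -0.7630 0.2813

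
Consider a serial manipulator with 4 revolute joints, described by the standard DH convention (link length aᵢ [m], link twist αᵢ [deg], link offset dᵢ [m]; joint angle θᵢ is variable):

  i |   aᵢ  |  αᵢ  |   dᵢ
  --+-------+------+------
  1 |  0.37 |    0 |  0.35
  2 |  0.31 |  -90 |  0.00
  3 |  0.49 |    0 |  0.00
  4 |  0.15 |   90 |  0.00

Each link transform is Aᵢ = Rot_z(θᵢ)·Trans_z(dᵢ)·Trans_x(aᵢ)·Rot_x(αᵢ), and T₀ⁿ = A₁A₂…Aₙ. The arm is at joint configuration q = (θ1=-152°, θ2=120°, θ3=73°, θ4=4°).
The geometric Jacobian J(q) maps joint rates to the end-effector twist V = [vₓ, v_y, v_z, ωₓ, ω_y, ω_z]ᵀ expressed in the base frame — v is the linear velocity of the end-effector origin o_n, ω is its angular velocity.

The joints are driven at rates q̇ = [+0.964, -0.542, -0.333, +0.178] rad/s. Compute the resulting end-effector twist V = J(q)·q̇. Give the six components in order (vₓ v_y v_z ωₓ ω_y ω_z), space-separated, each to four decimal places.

o_n = [0.0863, -0.4318, -0.2647]
J₁: ẑ×o_n = [0.4318, 0.0863, -0.0000], ω = ẑ
J2: z=[0.0000, 0.0000, 1.0000] o=[-0.3267, -0.1737, 0.3500] → [0.2581, 0.4130, -0.0000, 0.0000, 0.0000, 1.0000]
J3: z=[0.5299, 0.8480, 0.0000] o=[-0.0638, -0.3380, 0.3500] → [-0.5213, 0.3258, -0.1770, 0.5299, 0.8480, 0.0000]
J4: z=[0.5299, 0.8480, 0.0000] o=[0.0577, -0.4139, -0.1186] → [-0.1239, 0.0775, -0.0337, 0.5299, 0.8480, 0.0000]
V = J·q̇ = [0.4279, -0.2353, 0.0529, -0.0821, -0.1314, 0.4220]

0.4279 -0.2353 0.0529 -0.0821 -0.1314 0.4220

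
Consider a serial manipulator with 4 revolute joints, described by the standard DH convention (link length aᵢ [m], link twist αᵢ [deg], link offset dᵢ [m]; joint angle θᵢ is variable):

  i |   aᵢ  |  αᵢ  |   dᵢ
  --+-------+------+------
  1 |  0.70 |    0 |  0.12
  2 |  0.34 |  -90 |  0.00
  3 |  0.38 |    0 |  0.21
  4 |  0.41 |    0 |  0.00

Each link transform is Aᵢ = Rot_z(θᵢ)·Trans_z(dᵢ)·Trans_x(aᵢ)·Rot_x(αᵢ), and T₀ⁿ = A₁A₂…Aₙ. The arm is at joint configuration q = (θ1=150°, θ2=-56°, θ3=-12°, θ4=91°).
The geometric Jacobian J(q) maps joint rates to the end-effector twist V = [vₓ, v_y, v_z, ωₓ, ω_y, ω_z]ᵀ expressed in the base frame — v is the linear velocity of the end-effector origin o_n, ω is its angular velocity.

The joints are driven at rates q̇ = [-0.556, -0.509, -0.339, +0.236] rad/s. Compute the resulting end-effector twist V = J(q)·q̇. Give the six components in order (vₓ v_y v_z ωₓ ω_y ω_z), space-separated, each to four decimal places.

1.0172 0.6335 0.1341 0.1027 0.0072 -1.0650

o_n = [-0.8708, 1.1234, -0.2035]
J₁: ẑ×o_n = [-1.1234, -0.8708, 0.0000], ω = ẑ
J2: z=[0.0000, 0.0000, 1.0000] o=[-0.6062, 0.3500, 0.1200] → [-0.7734, -0.2646, 0.0000, 0.0000, 0.0000, 1.0000]
J3: z=[-0.9976, -0.0698, 0.0000] o=[-0.6299, 0.6892, 0.1200] → [0.0226, -0.3227, -0.4499, -0.9976, -0.0698, 0.0000]
J4: z=[-0.9976, -0.0698, 0.0000] o=[-0.8654, 1.0453, 0.1990] → [0.0281, -0.4015, -0.0782, -0.9976, -0.0698, 0.0000]
V = J·q̇ = [1.0172, 0.6335, 0.1341, 0.1027, 0.0072, -1.0650]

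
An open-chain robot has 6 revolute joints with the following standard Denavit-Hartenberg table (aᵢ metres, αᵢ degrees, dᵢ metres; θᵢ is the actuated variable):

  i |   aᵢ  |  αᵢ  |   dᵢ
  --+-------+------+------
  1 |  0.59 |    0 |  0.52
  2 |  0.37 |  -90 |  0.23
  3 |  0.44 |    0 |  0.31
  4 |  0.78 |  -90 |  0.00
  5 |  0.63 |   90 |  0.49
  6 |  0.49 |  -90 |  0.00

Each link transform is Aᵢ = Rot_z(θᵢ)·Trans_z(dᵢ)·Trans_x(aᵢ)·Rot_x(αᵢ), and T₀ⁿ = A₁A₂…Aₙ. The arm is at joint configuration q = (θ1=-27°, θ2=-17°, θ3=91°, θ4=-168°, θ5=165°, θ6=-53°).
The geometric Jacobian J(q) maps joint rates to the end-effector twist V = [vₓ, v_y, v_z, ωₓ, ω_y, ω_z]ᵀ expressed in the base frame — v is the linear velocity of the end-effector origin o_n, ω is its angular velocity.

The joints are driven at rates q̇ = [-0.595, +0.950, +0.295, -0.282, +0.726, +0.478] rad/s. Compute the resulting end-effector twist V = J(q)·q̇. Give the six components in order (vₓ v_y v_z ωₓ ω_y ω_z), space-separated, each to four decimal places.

0.2931 0.2983 -0.3757 0.2172 -0.8335 0.3122

o_n = [0.8862, -0.5178, 0.1774]
J₁: ẑ×o_n = [0.5178, 0.8862, -0.0000], ω = ẑ
J2: z=[0.0000, 0.0000, 1.0000] o=[0.5257, -0.2679, 0.5200] → [0.2500, 0.3605, -0.0000, 0.0000, 0.0000, 1.0000]
J3: z=[0.6947, 0.7193, 0.0000] o=[0.7918, -0.5249, 0.7500] → [-0.4119, 0.3978, -0.0630, 0.6947, 0.7193, 0.0000]
J4: z=[0.6947, 0.7193, 0.0000] o=[1.0017, -0.2965, 0.3101] → [-0.0954, 0.0922, -0.0706, 0.6947, 0.7193, 0.0000]
J5: z=[0.7009, -0.6769, -0.2250] o=[1.1279, -0.4184, 1.0701] → [0.5819, 0.6800, -0.2332, 0.7009, -0.6769, -0.2250]
J6: z=[-0.6291, -0.7353, 0.2522] o=[1.2596, -0.7723, 0.3669] → [0.0752, -0.2134, -0.4346, -0.6291, -0.7353, 0.2522]
V = J·q̇ = [0.2931, 0.2983, -0.3757, 0.2172, -0.8335, 0.3122]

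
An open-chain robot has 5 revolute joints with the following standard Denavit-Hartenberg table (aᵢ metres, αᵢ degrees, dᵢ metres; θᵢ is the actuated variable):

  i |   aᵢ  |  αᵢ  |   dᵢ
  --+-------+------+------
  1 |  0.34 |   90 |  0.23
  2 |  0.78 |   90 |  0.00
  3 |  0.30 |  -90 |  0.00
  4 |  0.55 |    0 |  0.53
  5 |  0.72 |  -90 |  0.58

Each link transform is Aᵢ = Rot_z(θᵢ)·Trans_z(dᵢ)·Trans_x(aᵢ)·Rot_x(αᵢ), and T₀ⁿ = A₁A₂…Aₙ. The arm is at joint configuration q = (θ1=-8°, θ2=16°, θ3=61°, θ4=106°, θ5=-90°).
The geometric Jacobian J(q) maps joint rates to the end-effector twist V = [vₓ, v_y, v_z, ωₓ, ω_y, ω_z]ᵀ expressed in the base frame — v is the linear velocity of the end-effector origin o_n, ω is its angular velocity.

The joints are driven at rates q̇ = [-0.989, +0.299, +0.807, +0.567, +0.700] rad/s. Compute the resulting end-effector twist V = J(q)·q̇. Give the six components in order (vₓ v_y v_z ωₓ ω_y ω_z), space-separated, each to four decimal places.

-2.8375 0.9973 0.4058 -0.9617 -0.7871 -2.0702

o_n = [0.1672, -1.3093, 0.9887]
J₁: ẑ×o_n = [1.3093, 0.1672, -0.0000], ω = ẑ
J2: z=[-0.1392, -0.9903, 0.0000] o=[0.3367, -0.0473, 0.2300] → [-0.7513, 0.1056, 0.0078, -0.1392, -0.9903, 0.0000]
J3: z=[0.2730, -0.0384, -0.9613] o=[1.0792, -0.1517, 0.4450] → [-1.1336, 0.7282, -0.3510, 0.2730, -0.0384, -0.9613]
J4: z=[-0.9000, -0.3631, -0.2411] o=[1.1811, -0.4310, 0.4851] → [-0.3946, 0.6977, 0.4224, -0.9000, -0.3631, -0.2411]
J5: z=[-0.9000, -0.3631, -0.2411] o=[0.5083, -0.4620, 0.8453] → [-0.2563, 0.2113, 0.6388, -0.9000, -0.3631, -0.2411]
V = J·q̇ = [-2.8375, 0.9973, 0.4058, -0.9617, -0.7871, -2.0702]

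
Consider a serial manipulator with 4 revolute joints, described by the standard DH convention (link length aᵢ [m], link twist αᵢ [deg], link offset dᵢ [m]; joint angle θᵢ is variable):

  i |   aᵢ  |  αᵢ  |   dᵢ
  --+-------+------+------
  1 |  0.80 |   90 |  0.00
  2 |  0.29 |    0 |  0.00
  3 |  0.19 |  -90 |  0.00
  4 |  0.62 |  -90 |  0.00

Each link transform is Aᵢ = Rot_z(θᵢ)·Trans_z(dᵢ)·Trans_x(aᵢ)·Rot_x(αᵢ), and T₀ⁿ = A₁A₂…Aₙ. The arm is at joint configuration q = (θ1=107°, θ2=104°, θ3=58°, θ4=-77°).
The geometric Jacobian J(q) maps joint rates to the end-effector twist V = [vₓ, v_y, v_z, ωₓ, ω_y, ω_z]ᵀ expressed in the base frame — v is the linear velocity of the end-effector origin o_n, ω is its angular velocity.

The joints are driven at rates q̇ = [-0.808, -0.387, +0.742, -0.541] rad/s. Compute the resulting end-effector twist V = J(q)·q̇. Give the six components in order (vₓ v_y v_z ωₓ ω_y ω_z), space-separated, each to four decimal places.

0.4245 0.0205 -0.1851 0.2906 0.2637 -0.2935

o_n = [0.4559, 0.5749, 0.3832]
J₁: ẑ×o_n = [-0.5749, 0.4559, 0.0000], ω = ẑ
J2: z=[0.9563, 0.2924, 0.0000] o=[-0.2339, 0.7650, 0.0000] → [0.1120, -0.3665, -0.3835, 0.9563, 0.2924, 0.0000]
J3: z=[0.9563, 0.2924, 0.0000] o=[-0.2134, 0.6980, 0.2814] → [0.0298, -0.0974, -0.3133, 0.9563, 0.2924, 0.0000]
J4: z=[0.0903, -0.2955, -0.9511] o=[-0.1606, 0.5251, 0.3401] → [0.0346, -0.5902, 0.1867, 0.0903, -0.2955, -0.9511]
V = J·q̇ = [0.4245, 0.0205, -0.1851, 0.2906, 0.2637, -0.2935]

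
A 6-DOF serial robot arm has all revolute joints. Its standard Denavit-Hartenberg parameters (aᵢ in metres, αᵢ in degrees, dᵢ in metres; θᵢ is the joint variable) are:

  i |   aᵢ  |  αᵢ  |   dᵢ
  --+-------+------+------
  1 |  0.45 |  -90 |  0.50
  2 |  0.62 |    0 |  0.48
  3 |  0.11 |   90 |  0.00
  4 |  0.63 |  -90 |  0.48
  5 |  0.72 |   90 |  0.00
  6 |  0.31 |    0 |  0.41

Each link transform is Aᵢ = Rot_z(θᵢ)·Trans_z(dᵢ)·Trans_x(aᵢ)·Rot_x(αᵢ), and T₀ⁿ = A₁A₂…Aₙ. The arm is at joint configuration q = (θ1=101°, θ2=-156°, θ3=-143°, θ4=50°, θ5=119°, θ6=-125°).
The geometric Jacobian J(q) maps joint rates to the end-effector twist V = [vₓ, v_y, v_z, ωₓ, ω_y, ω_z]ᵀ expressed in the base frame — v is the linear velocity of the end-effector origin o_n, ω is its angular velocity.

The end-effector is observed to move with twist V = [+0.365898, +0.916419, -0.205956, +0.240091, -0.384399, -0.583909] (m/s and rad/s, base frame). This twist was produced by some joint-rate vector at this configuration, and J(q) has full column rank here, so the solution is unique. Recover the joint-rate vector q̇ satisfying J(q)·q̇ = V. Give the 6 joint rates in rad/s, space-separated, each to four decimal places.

-0.8220 -0.7570 0.1850 -0.2280 0.5800 0.0550

o_n = [-0.8736, -0.0795, -0.0157]
J₁: ẑ×o_n = [0.0795, -0.8736, 0.0000], ω = ẑ
J2: z=[-0.9816, -0.1908, 0.0000] o=[-0.0859, 0.4417, 0.5000] → [0.0984, -0.5063, 0.3614, -0.9816, -0.1908, 0.0000]
J3: z=[-0.9816, -0.1908, 0.0000] o=[-0.4490, -0.2058, 0.7522] → [0.1465, -0.7538, -0.2050, -0.9816, -0.1908, 0.0000]
J4: z=[-0.1669, 0.8586, 0.4848] o=[-0.4591, -0.1535, 0.6560] → [-0.6125, -0.3130, 0.3435, -0.1669, 0.8586, 0.4848]
J5: z=[-0.5601, -0.4872, 0.6700] o=[-1.0505, 0.3592, 0.5345] → [0.5621, -0.1897, 0.3319, -0.5601, -0.4872, 0.6700]
J6: z=[-0.6288, -0.2765, -0.7267] o=[-0.6621, -0.2372, 0.4254] → [0.2366, -0.1237, -0.1576, -0.6288, -0.2765, -0.7267]
q̇ = J⁺·V = [-0.8220, -0.7570, 0.1850, -0.2280, 0.5800, 0.0550]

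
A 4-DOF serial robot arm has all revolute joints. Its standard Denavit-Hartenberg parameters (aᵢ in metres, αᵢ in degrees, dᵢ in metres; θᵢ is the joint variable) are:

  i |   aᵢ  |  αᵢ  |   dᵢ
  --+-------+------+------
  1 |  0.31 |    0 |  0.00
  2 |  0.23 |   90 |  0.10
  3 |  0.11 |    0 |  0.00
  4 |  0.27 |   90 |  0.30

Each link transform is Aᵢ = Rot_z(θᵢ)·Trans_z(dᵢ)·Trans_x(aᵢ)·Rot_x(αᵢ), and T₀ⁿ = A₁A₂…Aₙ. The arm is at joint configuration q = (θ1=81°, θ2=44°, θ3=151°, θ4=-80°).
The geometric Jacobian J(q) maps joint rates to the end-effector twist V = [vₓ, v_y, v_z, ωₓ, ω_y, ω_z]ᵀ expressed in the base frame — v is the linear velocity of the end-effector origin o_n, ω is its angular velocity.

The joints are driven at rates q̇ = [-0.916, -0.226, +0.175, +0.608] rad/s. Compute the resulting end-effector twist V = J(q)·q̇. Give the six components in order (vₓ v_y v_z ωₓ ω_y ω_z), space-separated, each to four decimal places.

0.8044 -0.3512 0.0520 0.6414 0.4491 -1.1420

o_n = [0.1671, 0.6599, 0.4086]
J₁: ẑ×o_n = [-0.6599, 0.1671, 0.0000], ω = ẑ
J2: z=[0.0000, 0.0000, 1.0000] o=[0.0485, 0.3062, 0.0000] → [-0.3537, 0.1186, 0.0000, 0.0000, 0.0000, 1.0000]
J3: z=[0.8192, 0.5736, 0.0000] o=[-0.0834, 0.4946, 0.1000] → [0.1770, -0.2528, -0.0083, 0.8192, 0.5736, 0.0000]
J4: z=[0.8192, 0.5736, 0.0000] o=[-0.0282, 0.4158, 0.1533] → [0.1464, -0.2091, 0.0879, 0.8192, 0.5736, 0.0000]
V = J·q̇ = [0.8044, -0.3512, 0.0520, 0.6414, 0.4491, -1.1420]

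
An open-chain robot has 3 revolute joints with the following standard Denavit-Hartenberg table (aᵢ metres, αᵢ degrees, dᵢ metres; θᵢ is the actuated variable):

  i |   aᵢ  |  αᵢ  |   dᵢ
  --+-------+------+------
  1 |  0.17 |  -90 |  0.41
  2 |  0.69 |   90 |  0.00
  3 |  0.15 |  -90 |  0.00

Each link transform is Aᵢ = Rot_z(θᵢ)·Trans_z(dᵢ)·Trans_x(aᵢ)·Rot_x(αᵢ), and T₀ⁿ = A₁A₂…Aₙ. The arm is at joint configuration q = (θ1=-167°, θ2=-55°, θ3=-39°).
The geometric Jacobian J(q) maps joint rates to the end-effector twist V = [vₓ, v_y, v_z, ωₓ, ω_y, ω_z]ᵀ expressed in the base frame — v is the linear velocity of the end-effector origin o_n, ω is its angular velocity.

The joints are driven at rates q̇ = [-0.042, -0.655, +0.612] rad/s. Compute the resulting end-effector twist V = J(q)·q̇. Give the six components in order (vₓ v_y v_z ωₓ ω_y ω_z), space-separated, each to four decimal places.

o_n = [-0.6377, -0.0503, 1.0707]
J₁: ẑ×o_n = [0.0503, -0.6377, 0.0000], ω = ẑ
J2: z=[0.2250, -0.9744, 0.0000] o=[-0.1656, -0.0382, 0.4100] → [-0.6438, -0.1486, -0.4626, 0.2250, -0.9744, 0.0000]
J3: z=[0.7982, 0.1843, 0.5736] o=[-0.5513, -0.1273, 0.9752] → [-0.0265, -0.1258, 0.0773, 0.7982, 0.1843, 0.5736]
V = J·q̇ = [0.4033, 0.0472, 0.3503, 0.3411, 0.7510, 0.3090]

0.4033 0.0472 0.3503 0.3411 0.7510 0.3090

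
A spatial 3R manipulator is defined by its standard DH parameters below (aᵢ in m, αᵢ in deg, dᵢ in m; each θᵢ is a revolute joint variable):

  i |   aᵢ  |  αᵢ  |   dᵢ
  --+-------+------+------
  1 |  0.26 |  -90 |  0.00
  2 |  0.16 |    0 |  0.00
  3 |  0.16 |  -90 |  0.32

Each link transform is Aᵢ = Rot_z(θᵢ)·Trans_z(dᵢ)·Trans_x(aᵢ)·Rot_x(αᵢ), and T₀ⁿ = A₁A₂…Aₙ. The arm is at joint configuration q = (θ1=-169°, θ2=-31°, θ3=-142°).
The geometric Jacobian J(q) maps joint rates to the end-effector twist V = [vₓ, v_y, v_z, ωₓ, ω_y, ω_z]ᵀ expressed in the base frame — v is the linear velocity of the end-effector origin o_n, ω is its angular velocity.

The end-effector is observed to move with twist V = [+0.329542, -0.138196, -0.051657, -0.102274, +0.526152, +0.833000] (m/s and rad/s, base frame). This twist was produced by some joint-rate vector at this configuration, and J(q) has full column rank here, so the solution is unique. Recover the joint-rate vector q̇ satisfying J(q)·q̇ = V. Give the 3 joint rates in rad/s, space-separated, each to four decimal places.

0.8330 -0.2440 -0.2920

o_n = [-0.1729, -0.3596, 0.1019]
J₁: ẑ×o_n = [0.3596, -0.1729, 0.0000], ω = ẑ
J2: z=[0.1908, -0.9816, 0.0000] o=[-0.2552, -0.0496, 0.0000] → [-0.1000, -0.0194, 0.0217, 0.1908, -0.9816, 0.0000]
J3: z=[0.1908, -0.9816, 0.0000] o=[-0.3899, -0.0758, 0.0824] → [-0.0191, -0.0037, 0.1588, 0.1908, -0.9816, 0.0000]
q̇ = J⁺·V = [0.8330, -0.2440, -0.2920]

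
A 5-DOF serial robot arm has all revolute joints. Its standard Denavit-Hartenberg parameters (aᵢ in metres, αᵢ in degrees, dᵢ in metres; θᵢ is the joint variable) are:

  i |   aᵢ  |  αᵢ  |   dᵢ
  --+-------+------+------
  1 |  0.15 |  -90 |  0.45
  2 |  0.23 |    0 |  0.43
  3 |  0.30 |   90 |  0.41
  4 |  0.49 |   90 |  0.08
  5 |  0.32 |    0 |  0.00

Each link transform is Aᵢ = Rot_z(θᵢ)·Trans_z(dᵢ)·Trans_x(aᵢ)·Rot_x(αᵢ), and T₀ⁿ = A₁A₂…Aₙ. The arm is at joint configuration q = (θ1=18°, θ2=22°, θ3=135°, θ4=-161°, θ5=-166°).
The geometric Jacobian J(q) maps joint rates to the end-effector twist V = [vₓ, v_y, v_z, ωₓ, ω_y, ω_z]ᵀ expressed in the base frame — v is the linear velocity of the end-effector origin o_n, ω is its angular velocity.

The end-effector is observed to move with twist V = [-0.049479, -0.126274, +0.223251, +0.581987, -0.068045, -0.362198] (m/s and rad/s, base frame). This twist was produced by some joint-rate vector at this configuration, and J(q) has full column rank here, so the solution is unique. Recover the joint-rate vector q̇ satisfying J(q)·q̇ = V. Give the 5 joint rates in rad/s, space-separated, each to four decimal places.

o_n = [-0.0091, 0.8188, 0.3106]
J₁: ẑ×o_n = [-0.8188, -0.0091, 0.0000], ω = ẑ
J2: z=[-0.3090, 0.9511, 0.0000] o=[0.1427, 0.0464, 0.4500] → [-0.1326, -0.0431, -0.0943, -0.3090, 0.9511, 0.0000]
J3: z=[-0.3090, 0.9511, 0.0000] o=[0.2126, 0.5212, 0.3638] → [-0.0507, -0.0165, 0.1189, -0.3090, 0.9511, 0.0000]
J4: z=[0.3716, 0.1207, -0.9205] o=[-0.1767, 0.8258, 0.2466] → [0.0013, -0.1780, -0.0228, 0.3716, 0.1207, -0.9205]
J5: z=[-0.0072, 0.9918, 0.1272] o=[0.3079, 0.8155, 0.3540] → [-0.0435, -0.0406, 0.3144, -0.0072, 0.9918, 0.1272]
q̇ = J⁺·V = [0.1190, -0.3740, -0.7480, 0.6510, 0.9280]

0.1190 -0.3740 -0.7480 0.6510 0.9280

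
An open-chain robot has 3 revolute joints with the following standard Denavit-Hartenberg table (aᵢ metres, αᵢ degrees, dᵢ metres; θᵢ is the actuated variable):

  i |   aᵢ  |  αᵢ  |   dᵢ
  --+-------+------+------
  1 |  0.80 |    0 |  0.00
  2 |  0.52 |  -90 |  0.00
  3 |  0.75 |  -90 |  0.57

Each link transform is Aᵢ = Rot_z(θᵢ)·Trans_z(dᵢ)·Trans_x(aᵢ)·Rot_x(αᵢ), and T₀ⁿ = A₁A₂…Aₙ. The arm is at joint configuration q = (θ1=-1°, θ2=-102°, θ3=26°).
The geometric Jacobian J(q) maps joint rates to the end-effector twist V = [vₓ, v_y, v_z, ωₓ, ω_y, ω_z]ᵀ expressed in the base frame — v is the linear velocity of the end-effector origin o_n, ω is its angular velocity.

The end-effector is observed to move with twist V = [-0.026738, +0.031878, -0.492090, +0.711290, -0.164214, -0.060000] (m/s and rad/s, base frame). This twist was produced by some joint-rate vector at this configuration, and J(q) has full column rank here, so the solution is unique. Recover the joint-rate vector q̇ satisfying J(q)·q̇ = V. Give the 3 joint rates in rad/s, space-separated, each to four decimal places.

o_n = [1.0867, -1.3057, -0.3288]
J₁: ẑ×o_n = [1.3057, 1.0867, -0.0000], ω = ẑ
J2: z=[0.0000, 0.0000, 1.0000] o=[0.7999, -0.0140, 0.0000] → [1.2917, 0.2868, -0.0000, 0.0000, 0.0000, 1.0000]
J3: z=[0.9744, -0.2250, 0.0000] o=[0.6829, -0.5206, 0.0000] → [0.0740, 0.3204, -0.6741, 0.9744, -0.2250, 0.0000]
q̇ = J⁺·V = [-0.2310, 0.1710, 0.7300]

-0.2310 0.1710 0.7300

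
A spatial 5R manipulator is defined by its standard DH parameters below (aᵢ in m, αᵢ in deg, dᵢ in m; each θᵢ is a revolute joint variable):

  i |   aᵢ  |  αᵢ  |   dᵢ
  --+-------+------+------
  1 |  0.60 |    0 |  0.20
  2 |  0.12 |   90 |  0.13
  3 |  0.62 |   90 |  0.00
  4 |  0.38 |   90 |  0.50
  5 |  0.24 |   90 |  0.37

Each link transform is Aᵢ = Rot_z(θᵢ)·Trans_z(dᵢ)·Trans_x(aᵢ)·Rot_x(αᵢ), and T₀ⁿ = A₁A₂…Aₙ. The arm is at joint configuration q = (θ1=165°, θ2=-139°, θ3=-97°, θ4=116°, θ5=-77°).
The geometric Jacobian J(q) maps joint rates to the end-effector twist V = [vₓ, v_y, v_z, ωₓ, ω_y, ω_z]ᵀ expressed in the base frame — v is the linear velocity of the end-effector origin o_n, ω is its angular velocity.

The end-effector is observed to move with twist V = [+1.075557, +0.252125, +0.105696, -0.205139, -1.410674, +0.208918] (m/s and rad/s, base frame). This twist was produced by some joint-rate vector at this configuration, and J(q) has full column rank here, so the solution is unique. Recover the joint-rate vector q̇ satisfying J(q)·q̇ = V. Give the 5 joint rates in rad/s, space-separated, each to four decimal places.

o_n = [-0.5505, -0.4450, -0.3942]
J₁: ẑ×o_n = [0.4450, -0.5505, 0.0000], ω = ẑ
J2: z=[0.0000, 0.0000, 1.0000] o=[-0.5796, 0.1553, 0.2000] → [0.6003, 0.0290, -0.0000, 0.0000, 0.0000, 1.0000]
J3: z=[0.4384, -0.8988, 0.0000] o=[-0.4717, 0.2079, 0.3300] → [0.6509, 0.3175, -0.3571, 0.4384, -0.8988, 0.0000]
J4: z=[-0.8921, -0.4351, 0.1219] o=[-0.5396, 0.1748, -0.2854] → [0.1229, -0.0984, 0.5481, -0.8921, -0.4351, 0.1219]
J5: z=[0.0937, -0.4420, -0.8921] o=[-0.8177, -0.3409, -0.0591] → [0.0552, -0.2069, 0.1083, 0.0937, -0.4420, -0.8921]
q̇ = J⁺·V = [-0.1380, 0.6160, 1.0000, 0.7640, 0.4060]

-0.1380 0.6160 1.0000 0.7640 0.4060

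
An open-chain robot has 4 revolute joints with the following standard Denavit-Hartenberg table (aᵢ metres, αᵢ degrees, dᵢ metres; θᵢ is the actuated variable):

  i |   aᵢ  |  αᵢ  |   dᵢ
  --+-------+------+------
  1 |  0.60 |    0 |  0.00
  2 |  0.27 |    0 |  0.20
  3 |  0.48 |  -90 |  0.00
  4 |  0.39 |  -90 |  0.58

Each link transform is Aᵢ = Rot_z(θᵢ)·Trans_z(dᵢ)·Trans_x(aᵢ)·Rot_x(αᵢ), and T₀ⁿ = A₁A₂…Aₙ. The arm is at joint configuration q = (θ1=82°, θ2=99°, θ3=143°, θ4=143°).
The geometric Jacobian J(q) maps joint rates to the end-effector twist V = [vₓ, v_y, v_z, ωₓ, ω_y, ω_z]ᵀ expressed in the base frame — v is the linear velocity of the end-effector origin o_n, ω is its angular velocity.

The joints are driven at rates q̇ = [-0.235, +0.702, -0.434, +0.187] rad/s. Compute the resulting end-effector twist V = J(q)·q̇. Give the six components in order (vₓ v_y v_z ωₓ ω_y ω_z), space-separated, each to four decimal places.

0.0941 -0.1041 0.0582 0.1099 0.1513 0.0330

o_n = [0.2908, 0.9596, -0.0347]
J₁: ẑ×o_n = [-0.9596, 0.2908, 0.0000], ω = ẑ
J2: z=[0.0000, 0.0000, 1.0000] o=[0.0835, 0.5942, 0.0000] → [-0.3655, 0.2073, 0.0000, 0.0000, 0.0000, 1.0000]
J3: z=[0.0000, 0.0000, 1.0000] o=[-0.1865, 0.5894, 0.2000] → [-0.3702, 0.4773, 0.0000, 0.0000, 0.0000, 1.0000]
J4: z=[0.5878, 0.8090, 0.0000] o=[0.2019, 0.3073, 0.2000] → [-0.1899, 0.1380, 0.3115, 0.5878, 0.8090, 0.0000]
V = J·q̇ = [0.0941, -0.1041, 0.0582, 0.1099, 0.1513, 0.0330]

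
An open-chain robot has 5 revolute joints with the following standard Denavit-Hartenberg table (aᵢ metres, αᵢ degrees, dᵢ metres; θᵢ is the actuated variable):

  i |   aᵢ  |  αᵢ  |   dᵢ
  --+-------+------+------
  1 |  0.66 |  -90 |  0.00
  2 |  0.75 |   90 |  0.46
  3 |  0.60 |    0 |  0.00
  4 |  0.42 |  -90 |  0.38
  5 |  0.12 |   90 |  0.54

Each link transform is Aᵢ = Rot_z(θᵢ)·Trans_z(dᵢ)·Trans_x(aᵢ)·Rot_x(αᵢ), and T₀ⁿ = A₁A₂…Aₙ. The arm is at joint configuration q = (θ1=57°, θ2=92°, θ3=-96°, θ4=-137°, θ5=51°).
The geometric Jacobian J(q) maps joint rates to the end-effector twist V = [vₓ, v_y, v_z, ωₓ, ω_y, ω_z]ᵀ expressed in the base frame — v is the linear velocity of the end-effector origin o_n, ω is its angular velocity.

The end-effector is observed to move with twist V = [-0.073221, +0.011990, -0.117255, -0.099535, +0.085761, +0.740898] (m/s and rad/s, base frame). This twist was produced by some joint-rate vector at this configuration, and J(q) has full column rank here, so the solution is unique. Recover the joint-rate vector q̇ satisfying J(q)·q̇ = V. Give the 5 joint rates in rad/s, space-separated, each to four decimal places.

0.1190 0.5990 -0.1630 0.1590 0.7790

o_n = [0.5717, 0.7592, 0.0322]
J₁: ẑ×o_n = [-0.7592, 0.5717, 0.0000], ω = ẑ
J2: z=[-0.8387, 0.5446, 0.0000] o=[0.3595, 0.5535, 0.0000] → [0.0175, 0.0270, -0.2880, -0.8387, 0.5446, 0.0000]
J3: z=[0.5443, 0.8382, -0.0349] o=[-0.0406, 0.7821, -0.7495] → [0.6544, -0.4469, -0.5256, 0.5443, 0.8382, -0.0349]
J4: z=[0.5443, 0.8382, -0.0349] o=[0.4611, 0.4589, -0.6869] → [0.6131, -0.3952, 0.0707, 0.5443, 0.8382, -0.0349]
J5: z=[0.5199, -0.3044, 0.7981] o=[0.3914, 0.9675, -0.4475] → [0.0203, -0.1055, -0.0535, 0.5199, -0.3044, 0.7981]
q̇ = J⁺·V = [0.1190, 0.5990, -0.1630, 0.1590, 0.7790]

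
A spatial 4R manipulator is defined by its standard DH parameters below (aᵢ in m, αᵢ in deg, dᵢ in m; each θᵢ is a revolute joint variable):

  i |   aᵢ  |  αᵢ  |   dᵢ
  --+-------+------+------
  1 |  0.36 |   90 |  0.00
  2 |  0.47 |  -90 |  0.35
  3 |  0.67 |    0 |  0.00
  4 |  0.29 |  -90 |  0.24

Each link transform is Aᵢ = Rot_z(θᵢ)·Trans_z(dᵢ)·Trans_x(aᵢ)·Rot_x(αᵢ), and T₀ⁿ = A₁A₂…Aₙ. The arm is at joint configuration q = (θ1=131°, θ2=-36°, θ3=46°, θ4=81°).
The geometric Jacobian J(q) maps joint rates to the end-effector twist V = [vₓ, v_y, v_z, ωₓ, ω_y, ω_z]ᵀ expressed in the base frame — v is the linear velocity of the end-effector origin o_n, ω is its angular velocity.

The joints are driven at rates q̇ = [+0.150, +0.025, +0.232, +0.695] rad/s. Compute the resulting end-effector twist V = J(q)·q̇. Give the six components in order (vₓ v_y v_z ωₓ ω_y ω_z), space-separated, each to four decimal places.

o_n = [-1.0070, 0.6042, -0.2531]
J₁: ẑ×o_n = [-0.6042, -1.0070, 0.0000], ω = ẑ
J2: z=[0.7547, 0.6561, 0.0000] o=[-0.2362, 0.2717, 0.0000] → [-0.1660, 0.1910, 0.7566, 0.7547, 0.6561, 0.0000]
J3: z=[-0.3856, 0.4436, 0.8090] o=[-0.2215, 0.7883, -0.2763] → [0.1592, -0.6265, 0.4194, -0.3856, 0.4436, 0.8090]
J4: z=[-0.3856, 0.4436, 0.8090] o=[-0.8323, 0.7563, -0.5498] → [0.2546, -0.0269, 0.1361, -0.3856, 0.4436, 0.8090]
V = J·q̇ = [0.1191, -0.3103, 0.2108, -0.3386, 0.4276, 0.9000]

0.1191 -0.3103 0.2108 -0.3386 0.4276 0.9000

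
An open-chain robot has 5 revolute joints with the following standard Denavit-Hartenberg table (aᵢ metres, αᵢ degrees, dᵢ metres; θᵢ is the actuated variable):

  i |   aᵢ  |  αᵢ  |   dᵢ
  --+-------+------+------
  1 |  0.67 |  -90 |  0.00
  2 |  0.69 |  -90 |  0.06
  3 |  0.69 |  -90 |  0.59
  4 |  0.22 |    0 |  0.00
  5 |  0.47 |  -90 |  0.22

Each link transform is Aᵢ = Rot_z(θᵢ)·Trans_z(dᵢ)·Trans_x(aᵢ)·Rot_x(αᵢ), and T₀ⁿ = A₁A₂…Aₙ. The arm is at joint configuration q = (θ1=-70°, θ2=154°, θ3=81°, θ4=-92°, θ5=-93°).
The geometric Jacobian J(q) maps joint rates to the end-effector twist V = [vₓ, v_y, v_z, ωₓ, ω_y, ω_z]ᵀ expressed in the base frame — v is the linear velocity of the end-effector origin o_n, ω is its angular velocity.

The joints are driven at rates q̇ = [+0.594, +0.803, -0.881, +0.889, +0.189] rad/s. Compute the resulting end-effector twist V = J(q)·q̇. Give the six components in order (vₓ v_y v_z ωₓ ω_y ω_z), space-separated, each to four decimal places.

o_n = [-0.2164, 0.0511, 0.4692]
J₁: ẑ×o_n = [-0.0511, -0.2164, 0.0000], ω = ẑ
J2: z=[0.9397, 0.3420, 0.0000] o=[0.2292, -0.6296, 0.0000] → [0.1605, -0.4409, 0.7920, 0.9397, 0.3420, 0.0000]
J3: z=[-0.1499, 0.4119, 0.8988] o=[0.0734, -0.0263, -0.3025] → [0.2483, -0.1448, 0.1078, -0.1499, 0.4119, 0.8988]
J4: z=[0.1566, -0.8877, 0.4330] o=[-0.6886, 0.0748, 0.1805] → [-0.2460, 0.1592, 0.4155, 0.1566, -0.8877, 0.4330]
J5: z=[0.1566, -0.8877, 0.4330] o=[-0.7141, 0.1670, 0.3786] → [-0.0302, 0.2013, 0.4236, 0.1566, -0.8877, 0.4330]
V = J·q̇ = [-0.3447, -0.1754, 0.9905, 1.0555, -1.0452, 0.2689]

-0.3447 -0.1754 0.9905 1.0555 -1.0452 0.2689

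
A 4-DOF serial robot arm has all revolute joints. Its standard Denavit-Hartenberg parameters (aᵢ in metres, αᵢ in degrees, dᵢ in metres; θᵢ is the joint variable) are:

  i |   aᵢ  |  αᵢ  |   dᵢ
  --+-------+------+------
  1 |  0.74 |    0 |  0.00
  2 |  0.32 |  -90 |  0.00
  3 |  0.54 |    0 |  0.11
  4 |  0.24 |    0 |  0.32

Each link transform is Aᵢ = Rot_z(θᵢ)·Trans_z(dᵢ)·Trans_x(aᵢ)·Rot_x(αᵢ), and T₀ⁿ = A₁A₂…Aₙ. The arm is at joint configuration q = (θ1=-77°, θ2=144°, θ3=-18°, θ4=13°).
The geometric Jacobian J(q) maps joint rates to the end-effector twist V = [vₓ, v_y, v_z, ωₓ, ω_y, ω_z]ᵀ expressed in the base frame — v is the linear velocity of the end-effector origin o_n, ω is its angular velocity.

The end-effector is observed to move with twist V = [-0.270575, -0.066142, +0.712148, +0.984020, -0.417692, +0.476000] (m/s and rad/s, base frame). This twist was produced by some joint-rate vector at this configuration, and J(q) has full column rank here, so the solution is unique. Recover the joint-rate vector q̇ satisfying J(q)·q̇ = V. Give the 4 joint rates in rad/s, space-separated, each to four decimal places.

0.4800 -0.0040 -0.8890 -0.1800

o_n = [0.1898, 0.4344, 0.1878]
J₁: ẑ×o_n = [-0.4344, 0.1898, 0.0000], ω = ẑ
J2: z=[0.0000, 0.0000, 1.0000] o=[0.1665, -0.7210, 0.0000] → [-1.1554, 0.0233, 0.0000, 0.0000, 0.0000, 1.0000]
J3: z=[-0.9205, 0.3907, 0.0000] o=[0.2915, -0.4265, 0.0000] → [0.0734, 0.1729, -0.7527, -0.9205, 0.3907, 0.0000]
J4: z=[-0.9205, 0.3907, 0.0000] o=[0.3909, 0.0893, 0.1669] → [0.0082, 0.0193, -0.2391, -0.9205, 0.3907, 0.0000]
q̇ = J⁺·V = [0.4800, -0.0040, -0.8890, -0.1800]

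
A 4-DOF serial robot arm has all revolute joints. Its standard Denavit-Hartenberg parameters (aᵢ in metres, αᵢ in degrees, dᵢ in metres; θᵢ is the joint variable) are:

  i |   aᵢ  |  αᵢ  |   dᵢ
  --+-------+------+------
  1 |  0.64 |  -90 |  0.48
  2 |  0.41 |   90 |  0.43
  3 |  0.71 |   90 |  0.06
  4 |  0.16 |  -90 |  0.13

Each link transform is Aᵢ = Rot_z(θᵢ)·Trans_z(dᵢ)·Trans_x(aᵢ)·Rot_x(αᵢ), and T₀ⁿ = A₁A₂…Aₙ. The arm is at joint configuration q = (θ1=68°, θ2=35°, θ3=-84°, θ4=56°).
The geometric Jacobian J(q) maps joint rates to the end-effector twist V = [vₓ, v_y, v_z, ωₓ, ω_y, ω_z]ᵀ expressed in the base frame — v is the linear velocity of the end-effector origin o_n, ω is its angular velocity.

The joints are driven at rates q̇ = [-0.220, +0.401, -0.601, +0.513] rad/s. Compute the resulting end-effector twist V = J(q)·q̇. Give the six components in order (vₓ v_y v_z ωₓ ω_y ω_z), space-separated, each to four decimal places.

o_n = [0.7440, 0.8307, 0.4289]
J₁: ẑ×o_n = [-0.8307, 0.7440, 0.0000], ω = ẑ
J2: z=[-0.9272, 0.3746, 0.0000] o=[0.2397, 0.5934, 0.4800] → [-0.0192, -0.0474, -0.4089, -0.9272, 0.3746, 0.0000]
J3: z=[0.2149, 0.5318, 0.8192] o=[-0.0331, 1.0659, 0.2448] → [0.2905, 0.5971, -0.4638, 0.2149, 0.5318, 0.8192]
J4: z=[-0.2083, -0.7945, 0.5704] o=[0.6572, 0.8896, 0.2514] → [-0.1073, 0.0865, 0.0812, -0.2083, -0.7945, 0.5704]
V = J·q̇ = [-0.0546, -0.4972, 0.1565, -0.6078, -0.5770, -0.4197]

-0.0546 -0.4972 0.1565 -0.6078 -0.5770 -0.4197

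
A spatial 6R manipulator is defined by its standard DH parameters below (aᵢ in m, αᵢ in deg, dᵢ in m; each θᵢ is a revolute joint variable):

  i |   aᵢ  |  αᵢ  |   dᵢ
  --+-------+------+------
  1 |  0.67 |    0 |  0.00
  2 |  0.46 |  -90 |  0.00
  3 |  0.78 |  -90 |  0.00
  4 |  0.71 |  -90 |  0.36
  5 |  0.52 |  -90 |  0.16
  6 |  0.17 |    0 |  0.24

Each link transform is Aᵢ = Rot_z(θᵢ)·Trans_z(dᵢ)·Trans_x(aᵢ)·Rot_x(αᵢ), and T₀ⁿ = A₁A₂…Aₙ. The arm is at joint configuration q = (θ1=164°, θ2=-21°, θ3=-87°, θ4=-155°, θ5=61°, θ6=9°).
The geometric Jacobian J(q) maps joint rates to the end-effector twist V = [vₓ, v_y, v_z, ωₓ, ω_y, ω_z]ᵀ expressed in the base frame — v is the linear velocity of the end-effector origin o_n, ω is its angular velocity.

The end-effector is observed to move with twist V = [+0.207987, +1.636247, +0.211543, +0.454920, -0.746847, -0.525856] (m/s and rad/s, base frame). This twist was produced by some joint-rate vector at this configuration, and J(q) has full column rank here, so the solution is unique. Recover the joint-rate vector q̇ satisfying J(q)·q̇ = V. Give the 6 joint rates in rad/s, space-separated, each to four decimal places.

o_n = [-1.0140, -0.1290, 0.0995]
J₁: ẑ×o_n = [0.1290, -1.0140, 0.0000], ω = ẑ
J2: z=[0.0000, 0.0000, 1.0000] o=[-0.6440, 0.1847, 0.0000] → [0.3137, -0.3700, 0.0000, 0.0000, 0.0000, 1.0000]
J3: z=[-0.6018, -0.7986, 0.0000] o=[-1.0114, 0.4615, 0.0000] → [-0.0795, 0.0599, 0.3533, -0.6018, -0.7986, 0.0000]
J4: z=[-0.7975, 0.6010, -0.0523] o=[-1.0440, 0.4861, 0.7789] → [-0.4405, -0.5434, 0.4726, -0.7975, 0.6010, -0.0523]
J5: z=[-0.5631, -0.7105, 0.4220] o=[-1.4848, 0.4425, 0.1175] → [0.2540, 0.1886, 0.6563, -0.5631, -0.7105, 0.4220]
J6: z=[0.5760, 0.0288, 0.8170] o=[-1.2668, -0.0368, -0.0193] → [0.0788, 0.1380, -0.0604, 0.5760, 0.0288, 0.8170]
q̇ = J⁺·V = [-0.8530, -0.6480, -0.2030, -0.5180, 0.8700, 0.7110]

-0.8530 -0.6480 -0.2030 -0.5180 0.8700 0.7110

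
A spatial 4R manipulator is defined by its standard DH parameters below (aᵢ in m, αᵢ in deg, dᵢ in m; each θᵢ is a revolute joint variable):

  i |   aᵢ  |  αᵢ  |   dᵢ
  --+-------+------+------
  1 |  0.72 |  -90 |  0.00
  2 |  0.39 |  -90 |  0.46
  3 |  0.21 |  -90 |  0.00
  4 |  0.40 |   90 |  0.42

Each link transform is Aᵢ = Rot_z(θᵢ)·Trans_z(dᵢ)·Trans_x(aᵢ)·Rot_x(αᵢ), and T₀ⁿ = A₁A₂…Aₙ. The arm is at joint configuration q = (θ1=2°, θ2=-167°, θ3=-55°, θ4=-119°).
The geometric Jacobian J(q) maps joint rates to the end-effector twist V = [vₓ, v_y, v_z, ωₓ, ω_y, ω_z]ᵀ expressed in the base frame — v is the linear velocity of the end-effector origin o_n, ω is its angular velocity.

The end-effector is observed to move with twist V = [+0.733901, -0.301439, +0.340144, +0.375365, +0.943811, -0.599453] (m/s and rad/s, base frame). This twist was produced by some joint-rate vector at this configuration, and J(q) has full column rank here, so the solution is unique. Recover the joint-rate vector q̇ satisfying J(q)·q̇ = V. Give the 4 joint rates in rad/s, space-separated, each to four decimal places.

o_n = [0.0663, 0.2347, 0.5081]
J₁: ẑ×o_n = [-0.2347, 0.0663, 0.0000], ω = ẑ
J2: z=[-0.0349, 0.9994, 0.0000] o=[0.7196, 0.0251, 0.0000] → [0.5078, 0.0177, 0.6455, -0.0349, 0.9994, 0.0000]
J3: z=[0.2248, 0.0079, 0.9744] o=[0.3237, 0.4716, 0.0877] → [0.2341, -0.3453, -0.0512, 0.2248, 0.0079, 0.9744]
J4: z=[-0.7777, -0.6011, 0.1843] o=[0.2004, 0.6394, 0.1148] → [-0.1618, 0.2811, 0.2341, -0.7777, -0.6011, 0.1843]
q̇ = J⁺·V = [-0.9250, 0.7030, 0.4090, -0.3960]

-0.9250 0.7030 0.4090 -0.3960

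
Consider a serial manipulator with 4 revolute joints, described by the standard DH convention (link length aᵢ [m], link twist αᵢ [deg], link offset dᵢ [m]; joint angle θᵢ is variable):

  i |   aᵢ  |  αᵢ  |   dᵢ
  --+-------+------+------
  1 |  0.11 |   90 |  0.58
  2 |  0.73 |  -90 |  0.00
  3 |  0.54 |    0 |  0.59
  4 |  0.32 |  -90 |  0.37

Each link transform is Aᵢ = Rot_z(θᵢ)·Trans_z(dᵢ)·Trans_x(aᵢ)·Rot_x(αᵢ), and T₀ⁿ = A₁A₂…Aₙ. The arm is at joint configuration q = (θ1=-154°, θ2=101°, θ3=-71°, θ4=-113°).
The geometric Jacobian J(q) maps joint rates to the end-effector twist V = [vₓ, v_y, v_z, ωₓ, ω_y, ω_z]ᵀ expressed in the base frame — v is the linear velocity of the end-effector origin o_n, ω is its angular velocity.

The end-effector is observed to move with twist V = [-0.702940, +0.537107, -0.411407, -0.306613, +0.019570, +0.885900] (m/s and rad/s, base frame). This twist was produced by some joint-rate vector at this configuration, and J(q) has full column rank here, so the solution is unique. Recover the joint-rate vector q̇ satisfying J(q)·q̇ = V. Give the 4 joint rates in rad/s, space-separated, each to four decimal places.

0.8340 0.1520 -0.5130 0.2410

o_n = [0.6347, 0.8528, 0.9726]
J₁: ẑ×o_n = [-0.8528, 0.6347, 0.0000], ω = ẑ
J2: z=[-0.4384, 0.8988, 0.0000] o=[-0.0989, -0.0482, 0.5800] → [0.3529, 0.1721, -1.0543, -0.4384, 0.8988, 0.0000]
J3: z=[0.8823, 0.4303, -0.1908] o=[0.0263, 0.0128, 1.2966] → [0.0209, 0.1697, 0.4793, 0.8823, 0.4303, -0.1908]
J4: z=[0.8823, 0.4303, -0.1908] o=[0.3532, 0.7403, 1.3566] → [-0.1438, 0.2850, -0.0219, 0.8823, 0.4303, -0.1908]
q̇ = J⁺·V = [0.8340, 0.1520, -0.5130, 0.2410]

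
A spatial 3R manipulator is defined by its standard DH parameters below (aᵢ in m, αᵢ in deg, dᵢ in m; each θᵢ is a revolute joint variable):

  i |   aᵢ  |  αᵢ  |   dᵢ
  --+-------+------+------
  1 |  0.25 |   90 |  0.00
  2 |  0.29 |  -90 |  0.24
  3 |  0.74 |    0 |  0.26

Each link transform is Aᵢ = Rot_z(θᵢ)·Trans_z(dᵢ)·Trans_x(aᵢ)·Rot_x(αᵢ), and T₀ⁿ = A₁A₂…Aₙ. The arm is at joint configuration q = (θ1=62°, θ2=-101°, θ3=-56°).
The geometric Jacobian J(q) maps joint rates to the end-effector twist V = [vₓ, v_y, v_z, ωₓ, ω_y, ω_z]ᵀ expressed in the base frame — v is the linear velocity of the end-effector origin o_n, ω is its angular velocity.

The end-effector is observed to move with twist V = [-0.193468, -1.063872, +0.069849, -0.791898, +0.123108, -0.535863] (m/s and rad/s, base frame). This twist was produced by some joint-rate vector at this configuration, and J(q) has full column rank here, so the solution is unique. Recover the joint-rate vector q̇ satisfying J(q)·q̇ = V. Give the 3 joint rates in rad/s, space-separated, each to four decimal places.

o_n = [0.9277, -0.0732, -0.7405]
J₁: ẑ×o_n = [0.0732, 0.9277, -0.0000], ω = ẑ
J2: z=[0.8829, -0.4695, 0.0000] o=[0.1174, 0.2207, 0.0000] → [0.3476, 0.6538, 0.1209, 0.8829, -0.4695, 0.0000]
J3: z=[0.4608, 0.8667, -0.1908] o=[0.3033, 0.0592, -0.2847] → [-0.4203, 0.0909, -0.6022, 0.4608, 0.8667, -0.1908]
q̇ = J⁺·V = [-0.5870, -0.7570, -0.2680]

-0.5870 -0.7570 -0.2680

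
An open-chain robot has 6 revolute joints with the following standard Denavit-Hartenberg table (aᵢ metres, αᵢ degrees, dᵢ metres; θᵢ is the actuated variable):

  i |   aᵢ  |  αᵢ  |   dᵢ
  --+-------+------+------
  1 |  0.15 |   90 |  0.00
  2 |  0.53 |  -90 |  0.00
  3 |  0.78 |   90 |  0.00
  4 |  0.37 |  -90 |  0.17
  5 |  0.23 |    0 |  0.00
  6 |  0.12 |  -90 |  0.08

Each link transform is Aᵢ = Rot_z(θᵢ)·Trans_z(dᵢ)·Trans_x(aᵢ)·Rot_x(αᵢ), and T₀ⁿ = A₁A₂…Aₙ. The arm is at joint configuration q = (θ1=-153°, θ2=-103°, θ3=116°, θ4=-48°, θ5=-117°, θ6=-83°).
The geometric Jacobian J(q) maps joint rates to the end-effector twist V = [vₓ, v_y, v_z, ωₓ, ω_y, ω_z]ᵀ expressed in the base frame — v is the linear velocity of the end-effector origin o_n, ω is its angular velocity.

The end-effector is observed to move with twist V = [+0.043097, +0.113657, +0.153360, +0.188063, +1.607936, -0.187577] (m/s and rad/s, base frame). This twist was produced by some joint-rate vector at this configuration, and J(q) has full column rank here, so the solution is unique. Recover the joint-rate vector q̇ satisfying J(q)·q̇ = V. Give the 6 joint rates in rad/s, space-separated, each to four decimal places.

0.5880 0.7800 0.1370 0.6120 -0.3960 -0.8550

o_n = [0.4528, -0.8835, -0.3931]
J₁: ẑ×o_n = [0.8835, 0.4528, -0.0000], ω = ẑ
J2: z=[-0.4540, 0.8910, 0.0000] o=[-0.1337, -0.0681, 0.0000] → [-0.3502, -0.1785, -0.1524, -0.4540, 0.8910, 0.0000]
J3: z=[-0.8682, -0.4424, -0.2250] o=[-0.0274, -0.0140, -0.5164] → [-0.2502, -0.0010, 0.9673, -0.8682, -0.4424, -0.2250]
J4: z=[0.3792, -0.2988, -0.8758] o=[0.2223, -0.6735, -0.1833] → [-0.1212, -0.1223, -0.0107, 0.3792, -0.2988, -0.8758]
J5: z=[-0.3430, -0.9244, 0.1669] o=[0.6048, -0.8121, -0.1645] → [0.2232, -0.1037, -0.1160, -0.3430, -0.9244, 0.1669]
J6: z=[-0.3430, -0.9244, 0.1669] o=[0.5927, -0.8485, -0.3913] → [0.0075, -0.0240, -0.1173, -0.3430, -0.9244, 0.1669]
q̇ = J⁺·V = [0.5880, 0.7800, 0.1370, 0.6120, -0.3960, -0.8550]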